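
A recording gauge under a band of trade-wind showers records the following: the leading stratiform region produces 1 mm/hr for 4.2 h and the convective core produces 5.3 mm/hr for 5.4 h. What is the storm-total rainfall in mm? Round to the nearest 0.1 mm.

Total = Σ Rᵢ Δtᵢ = 1 × 4.2 + 5.3 × 5.4
      = 4.2 + 28.62 = 32.8 mm.

total ≈ 32.8 mm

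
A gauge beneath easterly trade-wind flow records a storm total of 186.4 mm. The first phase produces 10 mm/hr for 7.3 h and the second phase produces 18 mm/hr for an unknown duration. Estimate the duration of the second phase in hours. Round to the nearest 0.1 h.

Known phases: 10 × 7.3 = 73 mm.
Remaining depth = 186.4 − 73 = 113.4 mm.
Duration = 113.4 / 18 = 6.3 h.

duration ≈ 6.3 h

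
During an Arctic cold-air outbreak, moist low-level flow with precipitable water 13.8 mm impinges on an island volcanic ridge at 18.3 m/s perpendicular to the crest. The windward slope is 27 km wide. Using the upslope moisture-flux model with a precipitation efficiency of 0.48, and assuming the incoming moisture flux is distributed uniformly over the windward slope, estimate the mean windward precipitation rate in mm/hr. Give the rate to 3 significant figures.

Incoming column moisture flux per unit ridge length: F = V × PW = 18.3 × 13.8 = 252.54 mm·m/s.
Spread over the 27 km slope with efficiency ε = 0.48: R = ε·F/W = 0.48 × 252.54 / 27000 m = 4.490e-03 mm/s.
R = 4.490e-03 × 3600 = 16.2 mm/hr.

R ≈ 16.2 mm/hr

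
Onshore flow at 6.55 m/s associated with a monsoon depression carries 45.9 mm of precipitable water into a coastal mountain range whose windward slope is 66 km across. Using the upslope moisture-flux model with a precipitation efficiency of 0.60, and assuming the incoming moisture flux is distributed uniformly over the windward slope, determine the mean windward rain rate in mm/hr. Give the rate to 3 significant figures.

R ≈ 9.84 mm/hr

Incoming column moisture flux per unit ridge length: F = V × PW = 6.55 × 45.9 = 300.645 mm·m/s.
Spread over the 66 km slope with efficiency ε = 0.60: R = ε·F/W = 0.60 × 300.645 / 66000 m = 2.733e-03 mm/s.
R = 2.733e-03 × 3600 = 9.84 mm/hr.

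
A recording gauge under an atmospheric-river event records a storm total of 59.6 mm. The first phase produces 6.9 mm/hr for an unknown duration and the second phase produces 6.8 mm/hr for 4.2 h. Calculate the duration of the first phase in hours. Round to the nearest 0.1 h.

Known phases: 6.8 × 4.2 = 28.56 mm.
Remaining depth = 59.6 − 28.56 = 31.04 mm.
Duration = 31.04 / 6.9 = 4.5 h.

duration ≈ 4.5 h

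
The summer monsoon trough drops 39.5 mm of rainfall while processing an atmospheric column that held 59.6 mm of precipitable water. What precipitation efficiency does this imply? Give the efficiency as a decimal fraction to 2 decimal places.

ε = rainfall / PW = 39.5 / 59.6 = 0.66.

ε ≈ 0.66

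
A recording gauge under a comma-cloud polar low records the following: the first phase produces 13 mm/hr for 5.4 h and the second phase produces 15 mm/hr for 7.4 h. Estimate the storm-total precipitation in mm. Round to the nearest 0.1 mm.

Total = Σ Rᵢ Δtᵢ = 13 × 5.4 + 15 × 7.4
      = 70.2 + 111 = 181.2 mm.

total ≈ 181.2 mm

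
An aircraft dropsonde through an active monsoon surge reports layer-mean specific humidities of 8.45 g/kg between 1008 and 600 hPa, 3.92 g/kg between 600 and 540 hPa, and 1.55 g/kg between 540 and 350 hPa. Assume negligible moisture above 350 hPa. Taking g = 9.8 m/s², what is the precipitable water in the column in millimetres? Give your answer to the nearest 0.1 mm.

PW ≈ 40.6 mm

Precipitable water is the column-integrated vapour mass per unit area: PW = (1/g) Σ q̄ Δp, with q in kg/kg and Δp in Pa (1 kg/m² of water = 1 mm).
Layer 1008–600 hPa: Δp = 408 hPa = 40800 Pa, q̄ = 0.00845 kg/kg → 0.00845 × 40800 / 9.8 = 35.18 mm
Layer 600–540 hPa: Δp = 60 hPa = 6000 Pa, q̄ = 0.00392 kg/kg → 0.00392 × 6000 / 9.8 = 2.40 mm
Layer 540–350 hPa: Δp = 190 hPa = 19000 Pa, q̄ = 0.00155 kg/kg → 0.00155 × 19000 / 9.8 = 3.01 mm
PW = 35.18 + 2.40 + 3.01 = 40.59 ≈ 40.6 mm.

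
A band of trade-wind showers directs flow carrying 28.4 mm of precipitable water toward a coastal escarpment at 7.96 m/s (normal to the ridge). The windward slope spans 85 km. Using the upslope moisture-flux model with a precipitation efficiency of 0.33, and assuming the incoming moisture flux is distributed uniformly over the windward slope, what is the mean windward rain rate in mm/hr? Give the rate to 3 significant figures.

Incoming column moisture flux per unit ridge length: F = V × PW = 7.96 × 28.4 = 226.064 mm·m/s.
Spread over the 85 km slope with efficiency ε = 0.33: R = ε·F/W = 0.33 × 226.064 / 85000 m = 8.777e-04 mm/s.
R = 8.777e-04 × 3600 = 3.16 mm/hr.

R ≈ 3.16 mm/hr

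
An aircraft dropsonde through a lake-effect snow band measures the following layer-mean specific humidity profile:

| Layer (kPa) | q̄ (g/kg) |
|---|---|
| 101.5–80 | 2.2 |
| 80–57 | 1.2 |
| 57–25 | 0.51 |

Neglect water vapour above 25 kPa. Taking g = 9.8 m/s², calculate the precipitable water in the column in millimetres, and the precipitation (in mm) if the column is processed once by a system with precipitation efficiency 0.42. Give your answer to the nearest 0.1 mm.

PW ≈ 9.3 mm; precipitation ≈ 3.9 mm

Precipitable water is the column-integrated vapour mass per unit area: PW = (1/g) Σ q̄ Δp, with q in kg/kg and Δp in Pa (1 kg/m² of water = 1 mm).
Layer 101.5–80 kPa: Δp = 215 hPa = 21500 Pa, q̄ = 0.0022 kg/kg → 0.0022 × 21500 / 9.8 = 4.83 mm
Layer 80–57 kPa: Δp = 230 hPa = 23000 Pa, q̄ = 0.0012 kg/kg → 0.0012 × 23000 / 9.8 = 2.82 mm
Layer 57–25 kPa: Δp = 320 hPa = 32000 Pa, q̄ = 0.00051 kg/kg → 0.00051 × 32000 / 9.8 = 1.67 mm
PW = 4.83 + 2.82 + 1.67 = 9.32 ≈ 9.3 mm.
Precipitation = ε × PW = 0.42 × 9.3 = 3.9 mm.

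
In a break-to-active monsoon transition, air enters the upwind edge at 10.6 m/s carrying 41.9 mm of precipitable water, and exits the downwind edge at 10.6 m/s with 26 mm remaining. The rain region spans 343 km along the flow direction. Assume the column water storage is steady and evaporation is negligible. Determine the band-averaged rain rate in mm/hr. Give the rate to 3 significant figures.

R ≈ 1.77 mm/hr

Column moisture flux per unit crosswind length is F = V × PW.
Inflow: F_in = 10.6 × 41.9 = 444.14 mm·m/s
Outflow: F_out = 10.6 × 26 = 275.6 mm·m/s
Steady-state rate R = (F_in − F_out)/L = (444.14 − 275.6) / 343000 m = 4.914e-04 mm/s.
R = 4.914e-04 × 3600 = 1.77 mm/hr.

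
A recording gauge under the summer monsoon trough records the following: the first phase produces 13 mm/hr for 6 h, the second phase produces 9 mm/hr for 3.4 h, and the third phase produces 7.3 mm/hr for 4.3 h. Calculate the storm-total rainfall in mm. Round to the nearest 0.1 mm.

Total = Σ Rᵢ Δtᵢ = 13 × 6 + 9 × 3.4 + 7.3 × 4.3
      = 78 + 30.6 + 31.39 = 140.0 mm.

total ≈ 140.0 mm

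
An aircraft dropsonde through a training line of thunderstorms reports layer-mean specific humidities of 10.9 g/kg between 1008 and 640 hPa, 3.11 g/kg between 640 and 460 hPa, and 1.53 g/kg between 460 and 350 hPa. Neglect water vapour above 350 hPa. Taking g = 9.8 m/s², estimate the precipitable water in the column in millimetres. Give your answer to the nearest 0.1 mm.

Precipitable water is the column-integrated vapour mass per unit area: PW = (1/g) Σ q̄ Δp, with q in kg/kg and Δp in Pa (1 kg/m² of water = 1 mm).
Layer 1008–640 hPa: Δp = 368 hPa = 36800 Pa, q̄ = 0.0109 kg/kg → 0.0109 × 36800 / 9.8 = 40.93 mm
Layer 640–460 hPa: Δp = 180 hPa = 18000 Pa, q̄ = 0.00311 kg/kg → 0.00311 × 18000 / 9.8 = 5.71 mm
Layer 460–350 hPa: Δp = 110 hPa = 11000 Pa, q̄ = 0.00153 kg/kg → 0.00153 × 11000 / 9.8 = 1.72 mm
PW = 40.93 + 5.71 + 1.72 = 48.36 ≈ 48.4 mm.

PW ≈ 48.4 mm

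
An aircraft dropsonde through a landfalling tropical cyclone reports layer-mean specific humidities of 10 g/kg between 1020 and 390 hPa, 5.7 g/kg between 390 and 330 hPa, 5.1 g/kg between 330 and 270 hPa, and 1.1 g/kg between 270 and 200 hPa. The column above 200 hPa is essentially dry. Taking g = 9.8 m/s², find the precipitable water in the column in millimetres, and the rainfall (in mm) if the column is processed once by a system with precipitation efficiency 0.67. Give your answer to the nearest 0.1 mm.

Precipitable water is the column-integrated vapour mass per unit area: PW = (1/g) Σ q̄ Δp, with q in kg/kg and Δp in Pa (1 kg/m² of water = 1 mm).
Layer 1020–390 hPa: Δp = 630 hPa = 63000 Pa, q̄ = 0.01 kg/kg → 0.01 × 63000 / 9.8 = 64.29 mm
Layer 390–330 hPa: Δp = 60 hPa = 6000 Pa, q̄ = 0.0057 kg/kg → 0.0057 × 6000 / 9.8 = 3.49 mm
Layer 330–270 hPa: Δp = 60 hPa = 6000 Pa, q̄ = 0.0051 kg/kg → 0.0051 × 6000 / 9.8 = 3.12 mm
Layer 270–200 hPa: Δp = 70 hPa = 7000 Pa, q̄ = 0.0011 kg/kg → 0.0011 × 7000 / 9.8 = 0.79 mm
PW = 64.29 + 3.49 + 3.12 + 0.79 = 71.69 ≈ 71.7 mm.
Rainfall = ε × PW = 0.67 × 71.7 = 48.0 mm.

PW ≈ 71.7 mm; rainfall ≈ 48.0 mm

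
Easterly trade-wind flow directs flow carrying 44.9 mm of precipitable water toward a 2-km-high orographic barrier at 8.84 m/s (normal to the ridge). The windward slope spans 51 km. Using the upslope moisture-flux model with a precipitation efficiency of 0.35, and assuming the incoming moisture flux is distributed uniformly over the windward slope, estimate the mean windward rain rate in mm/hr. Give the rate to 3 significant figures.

Incoming column moisture flux per unit ridge length: F = V × PW = 8.84 × 44.9 = 396.916 mm·m/s.
Spread over the 51 km slope with efficiency ε = 0.35: R = ε·F/W = 0.35 × 396.916 / 51000 m = 2.724e-03 mm/s.
R = 2.724e-03 × 3600 = 9.81 mm/hr.

R ≈ 9.81 mm/hr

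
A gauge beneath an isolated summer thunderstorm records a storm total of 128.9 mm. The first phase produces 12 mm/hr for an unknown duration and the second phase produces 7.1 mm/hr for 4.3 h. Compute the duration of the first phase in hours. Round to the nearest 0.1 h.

Known phases: 7.1 × 4.3 = 30.53 mm.
Remaining depth = 128.9 − 30.53 = 98.37 mm.
Duration = 98.37 / 12 = 8.2 h.

duration ≈ 8.2 h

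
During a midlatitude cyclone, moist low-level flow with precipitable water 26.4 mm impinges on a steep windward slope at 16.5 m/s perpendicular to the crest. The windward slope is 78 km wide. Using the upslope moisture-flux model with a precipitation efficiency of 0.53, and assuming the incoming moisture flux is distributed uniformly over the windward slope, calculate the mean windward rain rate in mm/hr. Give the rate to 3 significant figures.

R ≈ 10.7 mm/hr

Incoming column moisture flux per unit ridge length: F = V × PW = 16.5 × 26.4 = 435.6 mm·m/s.
Spread over the 78 km slope with efficiency ε = 0.53: R = ε·F/W = 0.53 × 435.6 / 78000 m = 2.960e-03 mm/s.
R = 2.960e-03 × 3600 = 10.7 mm/hr.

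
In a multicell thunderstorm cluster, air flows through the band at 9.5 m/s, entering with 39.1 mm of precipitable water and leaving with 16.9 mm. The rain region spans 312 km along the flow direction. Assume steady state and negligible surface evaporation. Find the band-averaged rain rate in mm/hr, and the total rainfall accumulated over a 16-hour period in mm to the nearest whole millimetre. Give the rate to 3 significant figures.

Column moisture flux per unit crosswind length is F = V × PW.
Inflow: F_in = 9.5 × 39.1 = 371.45 mm·m/s
Outflow: F_out = 9.5 × 16.9 = 160.55 mm·m/s
Steady-state rate R = (F_in − F_out)/L = (371.45 − 160.55) / 312000 m = 6.760e-04 mm/s.
R = 6.760e-04 × 3600 = 2.43 mm/hr.
Over 16 h: total = 2.43 × 16 = 38.88 ≈ 39 mm.

R ≈ 2.43 mm/hr; total ≈ 39 mm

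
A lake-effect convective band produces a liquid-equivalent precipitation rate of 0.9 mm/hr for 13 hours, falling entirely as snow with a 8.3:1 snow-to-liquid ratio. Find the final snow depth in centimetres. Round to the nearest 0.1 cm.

Liquid-equivalent depth = 0.9 × 13 = 11.7 mm.
Snow depth = 11.7 mm × 8.3 = 97.11 mm = 9.7 cm.

snow depth ≈ 9.7 cm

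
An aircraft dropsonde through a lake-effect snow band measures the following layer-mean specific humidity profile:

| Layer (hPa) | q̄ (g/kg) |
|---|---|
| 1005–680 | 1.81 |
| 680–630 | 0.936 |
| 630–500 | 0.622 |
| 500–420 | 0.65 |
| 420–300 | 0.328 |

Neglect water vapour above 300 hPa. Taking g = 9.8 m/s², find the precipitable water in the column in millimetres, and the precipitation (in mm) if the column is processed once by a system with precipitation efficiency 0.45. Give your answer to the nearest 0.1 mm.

PW ≈ 8.2 mm; precipitation ≈ 3.7 mm

Precipitable water is the column-integrated vapour mass per unit area: PW = (1/g) Σ q̄ Δp, with q in kg/kg and Δp in Pa (1 kg/m² of water = 1 mm).
Layer 1005–680 hPa: Δp = 325 hPa = 32500 Pa, q̄ = 0.00181 kg/kg → 0.00181 × 32500 / 9.8 = 6.00 mm
Layer 680–630 hPa: Δp = 50 hPa = 5000 Pa, q̄ = 0.000936 kg/kg → 0.000936 × 5000 / 9.8 = 0.48 mm
Layer 630–500 hPa: Δp = 130 hPa = 13000 Pa, q̄ = 0.000622 kg/kg → 0.000622 × 13000 / 9.8 = 0.83 mm
Layer 500–420 hPa: Δp = 80 hPa = 8000 Pa, q̄ = 0.00065 kg/kg → 0.00065 × 8000 / 9.8 = 0.53 mm
Layer 420–300 hPa: Δp = 120 hPa = 12000 Pa, q̄ = 0.000328 kg/kg → 0.000328 × 12000 / 9.8 = 0.40 mm
PW = 6.00 + 0.48 + 0.83 + 0.53 + 0.40 = 8.24 ≈ 8.2 mm.
Precipitation = ε × PW = 0.45 × 8.2 = 3.7 mm.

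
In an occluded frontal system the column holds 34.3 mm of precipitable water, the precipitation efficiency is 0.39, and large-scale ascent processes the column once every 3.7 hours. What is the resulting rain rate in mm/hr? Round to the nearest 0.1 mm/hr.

Each overturning extracts ε × PW = 0.39 × 34.3 = 13.377 mm.
Rate = ε·PW / τ = 13.377 / 3.7 h = 3.6 mm/hr.

R ≈ 3.6 mm/hr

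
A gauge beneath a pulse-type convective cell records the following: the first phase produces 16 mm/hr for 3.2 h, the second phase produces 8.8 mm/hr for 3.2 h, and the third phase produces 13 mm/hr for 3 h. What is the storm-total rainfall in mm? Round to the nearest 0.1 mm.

Total = Σ Rᵢ Δtᵢ = 16 × 3.2 + 8.8 × 3.2 + 13 × 3
      = 51.2 + 28.16 + 39 = 118.4 mm.

total ≈ 118.4 mm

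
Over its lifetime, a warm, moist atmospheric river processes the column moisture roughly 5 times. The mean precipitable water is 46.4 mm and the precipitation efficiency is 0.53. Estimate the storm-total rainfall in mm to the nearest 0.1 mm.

Each cycle deposits ε × PW = 0.53 × 46.4 = 24.592 mm.
Over 5 cycles: 5 × 24.592 = 123.0 mm.

rainfall ≈ 123.0 mm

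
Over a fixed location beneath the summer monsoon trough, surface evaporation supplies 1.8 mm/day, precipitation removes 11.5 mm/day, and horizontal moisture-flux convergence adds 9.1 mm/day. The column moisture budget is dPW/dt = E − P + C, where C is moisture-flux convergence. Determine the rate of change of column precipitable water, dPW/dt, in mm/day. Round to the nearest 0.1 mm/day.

dPW/dt ≈ -0.6 mm/day

dPW/dt = E − P + C = 1.8 − 11.5 + (9.1) = -0.6 mm/day.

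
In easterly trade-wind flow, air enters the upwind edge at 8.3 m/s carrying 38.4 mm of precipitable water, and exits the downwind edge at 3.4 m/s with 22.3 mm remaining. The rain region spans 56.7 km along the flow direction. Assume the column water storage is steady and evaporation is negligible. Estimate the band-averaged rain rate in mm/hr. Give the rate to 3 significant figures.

Column moisture flux per unit crosswind length is F = V × PW.
Inflow: F_in = 8.3 × 38.4 = 318.72 mm·m/s
Outflow: F_out = 3.4 × 22.3 = 75.82 mm·m/s
Steady-state rate R = (F_in − F_out)/L = (318.72 − 75.82) / 56700 m = 4.284e-03 mm/s.
R = 4.284e-03 × 3600 = 15.4 mm/hr.

R ≈ 15.4 mm/hr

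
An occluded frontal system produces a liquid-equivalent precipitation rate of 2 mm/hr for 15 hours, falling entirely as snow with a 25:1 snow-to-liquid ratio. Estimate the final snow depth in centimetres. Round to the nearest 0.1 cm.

snow depth ≈ 75.0 cm

Liquid-equivalent depth = 2 × 15 = 30 mm.
Snow depth = 30 mm × 25 = 750 mm = 75.0 cm.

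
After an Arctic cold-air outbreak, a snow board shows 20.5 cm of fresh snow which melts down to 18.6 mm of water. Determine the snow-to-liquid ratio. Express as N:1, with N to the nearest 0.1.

ratio ≈ 11.0

Ratio = snow depth / SWE = 205 mm / 18.6 mm = 11.0, i.e. 11.0:1.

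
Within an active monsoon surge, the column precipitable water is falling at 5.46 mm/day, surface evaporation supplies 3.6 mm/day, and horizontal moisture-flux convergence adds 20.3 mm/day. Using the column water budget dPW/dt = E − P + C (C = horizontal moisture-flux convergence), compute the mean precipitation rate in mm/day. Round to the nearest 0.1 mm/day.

dPW/dt = -5.46 mm/day.
P = E + C − dPW/dt = 3.6 + (20.3) − (-5.46) = 29.4 mm/day.

P ≈ 29.4 mm/day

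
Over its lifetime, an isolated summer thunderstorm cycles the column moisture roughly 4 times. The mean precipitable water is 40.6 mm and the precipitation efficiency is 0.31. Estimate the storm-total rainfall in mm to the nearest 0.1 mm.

rainfall ≈ 50.3 mm

Each cycle deposits ε × PW = 0.31 × 40.6 = 12.586 mm.
Over 4 cycles: 4 × 12.586 = 50.3 mm.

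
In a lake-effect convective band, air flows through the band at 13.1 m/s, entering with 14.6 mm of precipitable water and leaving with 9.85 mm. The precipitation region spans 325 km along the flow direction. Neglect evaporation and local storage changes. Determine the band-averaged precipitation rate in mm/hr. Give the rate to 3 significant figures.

Column moisture flux per unit crosswind length is F = V × PW.
Inflow: F_in = 13.1 × 14.6 = 191.26 mm·m/s
Outflow: F_out = 13.1 × 9.85 = 129.035 mm·m/s
Steady-state rate R = (F_in − F_out)/L = (191.26 − 129.035) / 325000 m = 1.915e-04 mm/s.
R = 1.915e-04 × 3600 = 0.689 mm/hr.

R ≈ 0.689 mm/hr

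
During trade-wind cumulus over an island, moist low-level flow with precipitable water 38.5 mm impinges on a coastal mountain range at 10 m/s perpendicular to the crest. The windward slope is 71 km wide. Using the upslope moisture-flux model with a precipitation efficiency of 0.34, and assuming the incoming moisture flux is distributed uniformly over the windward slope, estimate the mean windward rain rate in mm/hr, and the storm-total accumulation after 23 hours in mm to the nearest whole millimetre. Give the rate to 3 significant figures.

Incoming column moisture flux per unit ridge length: F = V × PW = 10 × 38.5 = 385 mm·m/s.
Spread over the 71 km slope with efficiency ε = 0.34: R = ε·F/W = 0.34 × 385 / 71000 m = 1.844e-03 mm/s.
R = 1.844e-03 × 3600 = 6.64 mm/hr.
Over 23 h: total = 6.64 × 23 = 152.72 ≈ 153 mm.

R ≈ 6.64 mm/hr; total ≈ 153 mm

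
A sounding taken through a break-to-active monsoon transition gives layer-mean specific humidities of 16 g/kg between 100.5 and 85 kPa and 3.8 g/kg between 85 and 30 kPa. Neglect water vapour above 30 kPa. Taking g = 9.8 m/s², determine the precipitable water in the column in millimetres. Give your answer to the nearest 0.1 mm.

Precipitable water is the column-integrated vapour mass per unit area: PW = (1/g) Σ q̄ Δp, with q in kg/kg and Δp in Pa (1 kg/m² of water = 1 mm).
Layer 100.5–85 kPa: Δp = 155 hPa = 15500 Pa, q̄ = 0.016 kg/kg → 0.016 × 15500 / 9.8 = 25.31 mm
Layer 85–30 kPa: Δp = 550 hPa = 55000 Pa, q̄ = 0.0038 kg/kg → 0.0038 × 55000 / 9.8 = 21.33 mm
PW = 25.31 + 21.33 = 46.64 ≈ 46.6 mm.

PW ≈ 46.6 mm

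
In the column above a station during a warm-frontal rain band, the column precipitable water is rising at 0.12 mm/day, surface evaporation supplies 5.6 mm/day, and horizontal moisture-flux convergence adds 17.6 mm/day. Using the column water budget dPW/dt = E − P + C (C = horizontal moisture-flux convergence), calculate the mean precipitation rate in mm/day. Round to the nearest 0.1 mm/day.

dPW/dt = +0.12 mm/day.
P = E + C − dPW/dt = 5.6 + (17.6) − (+0.12) = 23.1 mm/day.

P ≈ 23.1 mm/day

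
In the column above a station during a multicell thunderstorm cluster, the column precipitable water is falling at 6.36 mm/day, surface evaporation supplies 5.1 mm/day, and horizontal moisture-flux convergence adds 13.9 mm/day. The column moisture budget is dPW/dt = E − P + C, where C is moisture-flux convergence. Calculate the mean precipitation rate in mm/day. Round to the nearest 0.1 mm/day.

P ≈ 25.4 mm/day

dPW/dt = -6.36 mm/day.
P = E + C − dPW/dt = 5.1 + (13.9) − (-6.36) = 25.4 mm/day.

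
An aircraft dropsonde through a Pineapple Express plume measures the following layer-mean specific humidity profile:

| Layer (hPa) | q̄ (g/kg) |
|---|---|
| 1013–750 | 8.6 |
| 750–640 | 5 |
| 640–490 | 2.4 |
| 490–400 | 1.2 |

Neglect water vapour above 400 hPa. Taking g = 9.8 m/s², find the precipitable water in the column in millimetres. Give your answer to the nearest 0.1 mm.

PW ≈ 33.5 mm

Precipitable water is the column-integrated vapour mass per unit area: PW = (1/g) Σ q̄ Δp, with q in kg/kg and Δp in Pa (1 kg/m² of water = 1 mm).
Layer 1013–750 hPa: Δp = 263 hPa = 26300 Pa, q̄ = 0.0086 kg/kg → 0.0086 × 26300 / 9.8 = 23.08 mm
Layer 750–640 hPa: Δp = 110 hPa = 11000 Pa, q̄ = 0.005 kg/kg → 0.005 × 11000 / 9.8 = 5.61 mm
Layer 640–490 hPa: Δp = 150 hPa = 15000 Pa, q̄ = 0.0024 kg/kg → 0.0024 × 15000 / 9.8 = 3.67 mm
Layer 490–400 hPa: Δp = 90 hPa = 9000 Pa, q̄ = 0.0012 kg/kg → 0.0012 × 9000 / 9.8 = 1.10 mm
PW = 23.08 + 5.61 + 3.67 + 1.10 = 33.46 ≈ 33.5 mm.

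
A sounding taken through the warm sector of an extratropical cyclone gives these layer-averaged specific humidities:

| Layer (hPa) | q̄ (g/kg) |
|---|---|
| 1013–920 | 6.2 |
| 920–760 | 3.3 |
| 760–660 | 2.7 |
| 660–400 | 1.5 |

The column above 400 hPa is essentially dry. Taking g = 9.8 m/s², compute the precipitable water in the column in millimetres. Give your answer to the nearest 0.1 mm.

Precipitable water is the column-integrated vapour mass per unit area: PW = (1/g) Σ q̄ Δp, with q in kg/kg and Δp in Pa (1 kg/m² of water = 1 mm).
Layer 1013–920 hPa: Δp = 93 hPa = 9300 Pa, q̄ = 0.0062 kg/kg → 0.0062 × 9300 / 9.8 = 5.88 mm
Layer 920–760 hPa: Δp = 160 hPa = 16000 Pa, q̄ = 0.0033 kg/kg → 0.0033 × 16000 / 9.8 = 5.39 mm
Layer 760–660 hPa: Δp = 100 hPa = 10000 Pa, q̄ = 0.0027 kg/kg → 0.0027 × 10000 / 9.8 = 2.76 mm
Layer 660–400 hPa: Δp = 260 hPa = 26000 Pa, q̄ = 0.0015 kg/kg → 0.0015 × 26000 / 9.8 = 3.98 mm
PW = 5.88 + 5.39 + 2.76 + 3.98 = 18.01 ≈ 18.0 mm.

PW ≈ 18.0 mm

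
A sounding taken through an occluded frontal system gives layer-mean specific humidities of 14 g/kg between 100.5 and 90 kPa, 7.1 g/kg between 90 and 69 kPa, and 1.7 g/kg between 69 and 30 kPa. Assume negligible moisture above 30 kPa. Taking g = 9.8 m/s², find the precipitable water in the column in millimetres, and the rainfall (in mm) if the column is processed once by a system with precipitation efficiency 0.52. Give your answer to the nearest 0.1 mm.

Precipitable water is the column-integrated vapour mass per unit area: PW = (1/g) Σ q̄ Δp, with q in kg/kg and Δp in Pa (1 kg/m² of water = 1 mm).
Layer 100.5–90 kPa: Δp = 105 hPa = 10500 Pa, q̄ = 0.014 kg/kg → 0.014 × 10500 / 9.8 = 15.00 mm
Layer 90–69 kPa: Δp = 210 hPa = 21000 Pa, q̄ = 0.0071 kg/kg → 0.0071 × 21000 / 9.8 = 15.21 mm
Layer 69–30 kPa: Δp = 390 hPa = 39000 Pa, q̄ = 0.0017 kg/kg → 0.0017 × 39000 / 9.8 = 6.77 mm
PW = 15.00 + 15.21 + 6.77 = 36.98 ≈ 37.0 mm.
Rainfall = ε × PW = 0.52 × 37.0 = 19.2 mm.

PW ≈ 37.0 mm; rainfall ≈ 19.2 mm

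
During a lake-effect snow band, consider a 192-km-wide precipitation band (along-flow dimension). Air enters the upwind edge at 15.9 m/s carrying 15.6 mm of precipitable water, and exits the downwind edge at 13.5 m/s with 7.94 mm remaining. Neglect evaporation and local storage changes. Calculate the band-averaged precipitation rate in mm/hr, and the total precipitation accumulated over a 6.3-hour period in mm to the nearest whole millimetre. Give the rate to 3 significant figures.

Column moisture flux per unit crosswind length is F = V × PW.
Inflow: F_in = 15.9 × 15.6 = 248.04 mm·m/s
Outflow: F_out = 13.5 × 7.94 = 107.19 mm·m/s
Steady-state rate R = (F_in − F_out)/L = (248.04 − 107.19) / 192000 m = 7.336e-04 mm/s.
R = 7.336e-04 × 3600 = 2.64 mm/hr.
Over 6.3 h: total = 2.64 × 6.3 = 16.632 ≈ 17 mm.

R ≈ 2.64 mm/hr; total ≈ 17 mm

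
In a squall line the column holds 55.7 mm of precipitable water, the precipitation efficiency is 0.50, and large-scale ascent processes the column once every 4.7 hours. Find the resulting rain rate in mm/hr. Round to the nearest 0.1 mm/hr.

Each overturning extracts ε × PW = 0.50 × 55.7 = 27.85 mm.
Rate = ε·PW / τ = 27.85 / 4.7 h = 5.9 mm/hr.

R ≈ 5.9 mm/hr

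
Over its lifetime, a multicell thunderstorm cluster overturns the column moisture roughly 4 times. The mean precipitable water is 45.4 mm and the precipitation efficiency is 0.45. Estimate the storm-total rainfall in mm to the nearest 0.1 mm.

Each cycle deposits ε × PW = 0.45 × 45.4 = 20.43 mm.
Over 4 cycles: 4 × 20.43 = 81.7 mm.

rainfall ≈ 81.7 mm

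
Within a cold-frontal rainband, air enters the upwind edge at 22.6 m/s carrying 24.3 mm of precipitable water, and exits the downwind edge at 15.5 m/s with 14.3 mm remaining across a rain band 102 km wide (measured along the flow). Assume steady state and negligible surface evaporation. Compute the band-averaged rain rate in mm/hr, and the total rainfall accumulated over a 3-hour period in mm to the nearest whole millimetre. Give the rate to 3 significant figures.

Column moisture flux per unit crosswind length is F = V × PW.
Inflow: F_in = 22.6 × 24.3 = 549.18 mm·m/s
Outflow: F_out = 15.5 × 14.3 = 221.65 mm·m/s
Steady-state rate R = (F_in − F_out)/L = (549.18 − 221.65) / 102000 m = 3.211e-03 mm/s.
R = 3.211e-03 × 3600 = 11.6 mm/hr.
Over 3 h: total = 11.6 × 3 = 34.8 ≈ 35 mm.

R ≈ 11.6 mm/hr; total ≈ 35 mm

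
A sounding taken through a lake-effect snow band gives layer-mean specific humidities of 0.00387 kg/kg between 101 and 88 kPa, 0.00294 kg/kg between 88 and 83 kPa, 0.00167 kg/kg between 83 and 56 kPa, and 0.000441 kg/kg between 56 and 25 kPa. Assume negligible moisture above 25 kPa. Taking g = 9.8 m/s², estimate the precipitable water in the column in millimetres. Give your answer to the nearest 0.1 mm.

PW ≈ 12.6 mm

Precipitable water is the column-integrated vapour mass per unit area: PW = (1/g) Σ q̄ Δp, with q in kg/kg and Δp in Pa (1 kg/m² of water = 1 mm).
Layer 101–88 kPa: Δp = 130 hPa = 13000 Pa, q̄ = 0.00387 kg/kg → 0.00387 × 13000 / 9.8 = 5.13 mm
Layer 88–83 kPa: Δp = 50 hPa = 5000 Pa, q̄ = 0.00294 kg/kg → 0.00294 × 5000 / 9.8 = 1.50 mm
Layer 83–56 kPa: Δp = 270 hPa = 27000 Pa, q̄ = 0.00167 kg/kg → 0.00167 × 27000 / 9.8 = 4.60 mm
Layer 56–25 kPa: Δp = 310 hPa = 31000 Pa, q̄ = 0.000441 kg/kg → 0.000441 × 31000 / 9.8 = 1.40 mm
PW = 5.13 + 1.50 + 4.60 + 1.40 = 12.63 ≈ 12.6 mm.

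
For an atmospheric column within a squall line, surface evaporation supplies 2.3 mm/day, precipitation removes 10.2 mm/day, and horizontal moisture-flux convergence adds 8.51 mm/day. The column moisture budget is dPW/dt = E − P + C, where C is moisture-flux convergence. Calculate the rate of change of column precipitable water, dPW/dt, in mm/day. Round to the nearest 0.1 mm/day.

dPW/dt ≈ 0.6 mm/day

dPW/dt = E − P + C = 2.3 − 10.2 + (8.51) = 0.6 mm/day.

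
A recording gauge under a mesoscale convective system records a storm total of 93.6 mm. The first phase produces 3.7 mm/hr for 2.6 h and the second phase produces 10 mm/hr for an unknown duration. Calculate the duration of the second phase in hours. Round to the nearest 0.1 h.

duration ≈ 8.4 h

Known phases: 3.7 × 2.6 = 9.62 mm.
Remaining depth = 93.6 − 9.62 = 83.98 mm.
Duration = 83.98 / 10 = 8.4 h.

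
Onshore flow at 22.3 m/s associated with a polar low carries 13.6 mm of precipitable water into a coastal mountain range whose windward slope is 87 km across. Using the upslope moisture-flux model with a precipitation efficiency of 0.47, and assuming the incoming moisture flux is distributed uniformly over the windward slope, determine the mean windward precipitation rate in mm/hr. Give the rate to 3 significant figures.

R ≈ 5.90 mm/hr

Incoming column moisture flux per unit ridge length: F = V × PW = 22.3 × 13.6 = 303.28 mm·m/s.
Spread over the 87 km slope with efficiency ε = 0.47: R = ε·F/W = 0.47 × 303.28 / 87000 m = 1.638e-03 mm/s.
R = 1.638e-03 × 3600 = 5.90 mm/hr.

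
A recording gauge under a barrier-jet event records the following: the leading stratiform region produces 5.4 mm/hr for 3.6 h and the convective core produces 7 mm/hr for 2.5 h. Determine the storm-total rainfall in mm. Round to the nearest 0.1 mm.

total ≈ 36.9 mm

Total = Σ Rᵢ Δtᵢ = 5.4 × 3.6 + 7 × 2.5
      = 19.44 + 17.5 = 36.9 mm.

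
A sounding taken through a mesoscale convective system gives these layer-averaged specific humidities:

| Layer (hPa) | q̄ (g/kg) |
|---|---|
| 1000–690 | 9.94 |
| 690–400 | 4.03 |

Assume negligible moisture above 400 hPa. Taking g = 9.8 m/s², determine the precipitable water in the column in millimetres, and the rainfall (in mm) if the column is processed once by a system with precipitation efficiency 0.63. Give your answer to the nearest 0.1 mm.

Precipitable water is the column-integrated vapour mass per unit area: PW = (1/g) Σ q̄ Δp, with q in kg/kg and Δp in Pa (1 kg/m² of water = 1 mm).
Layer 1000–690 hPa: Δp = 310 hPa = 31000 Pa, q̄ = 0.00994 kg/kg → 0.00994 × 31000 / 9.8 = 31.44 mm
Layer 690–400 hPa: Δp = 290 hPa = 29000 Pa, q̄ = 0.00403 kg/kg → 0.00403 × 29000 / 9.8 = 11.93 mm
PW = 31.44 + 11.93 = 43.37 ≈ 43.4 mm.
Rainfall = ε × PW = 0.63 × 43.4 = 27.3 mm.

PW ≈ 43.4 mm; rainfall ≈ 27.3 mm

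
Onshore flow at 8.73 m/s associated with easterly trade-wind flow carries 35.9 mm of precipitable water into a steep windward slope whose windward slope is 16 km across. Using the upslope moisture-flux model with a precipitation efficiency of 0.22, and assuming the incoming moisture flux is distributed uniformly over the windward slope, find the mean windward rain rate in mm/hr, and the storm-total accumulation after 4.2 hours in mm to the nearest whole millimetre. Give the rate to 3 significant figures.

Incoming column moisture flux per unit ridge length: F = V × PW = 8.73 × 35.9 = 313.407 mm·m/s.
Spread over the 16 km slope with efficiency ε = 0.22: R = ε·F/W = 0.22 × 313.407 / 16000 m = 4.309e-03 mm/s.
R = 4.309e-03 × 3600 = 15.5 mm/hr.
Over 4.2 h: total = 15.5 × 4.2 = 65.1 ≈ 65 mm.

R ≈ 15.5 mm/hr; total ≈ 65 mm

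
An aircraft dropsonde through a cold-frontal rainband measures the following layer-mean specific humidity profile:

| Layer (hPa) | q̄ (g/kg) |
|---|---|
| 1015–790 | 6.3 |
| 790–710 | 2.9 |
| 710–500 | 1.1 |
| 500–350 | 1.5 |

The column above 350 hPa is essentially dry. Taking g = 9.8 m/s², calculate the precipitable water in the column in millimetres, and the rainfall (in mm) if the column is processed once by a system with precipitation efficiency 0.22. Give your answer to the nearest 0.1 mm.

PW ≈ 21.5 mm; rainfall ≈ 4.7 mm

Precipitable water is the column-integrated vapour mass per unit area: PW = (1/g) Σ q̄ Δp, with q in kg/kg and Δp in Pa (1 kg/m² of water = 1 mm).
Layer 1015–790 hPa: Δp = 225 hPa = 22500 Pa, q̄ = 0.0063 kg/kg → 0.0063 × 22500 / 9.8 = 14.46 mm
Layer 790–710 hPa: Δp = 80 hPa = 8000 Pa, q̄ = 0.0029 kg/kg → 0.0029 × 8000 / 9.8 = 2.37 mm
Layer 710–500 hPa: Δp = 210 hPa = 21000 Pa, q̄ = 0.0011 kg/kg → 0.0011 × 21000 / 9.8 = 2.36 mm
Layer 500–350 hPa: Δp = 150 hPa = 15000 Pa, q̄ = 0.0015 kg/kg → 0.0015 × 15000 / 9.8 = 2.30 mm
PW = 14.46 + 2.37 + 2.36 + 2.30 = 21.49 ≈ 21.5 mm.
Rainfall = ε × PW = 0.22 × 21.5 = 4.7 mm.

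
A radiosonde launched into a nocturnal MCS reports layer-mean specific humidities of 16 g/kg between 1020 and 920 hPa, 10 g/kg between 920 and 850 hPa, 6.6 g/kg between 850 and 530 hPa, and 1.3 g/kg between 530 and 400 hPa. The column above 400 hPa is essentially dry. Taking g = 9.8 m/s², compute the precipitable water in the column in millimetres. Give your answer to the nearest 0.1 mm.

Precipitable water is the column-integrated vapour mass per unit area: PW = (1/g) Σ q̄ Δp, with q in kg/kg and Δp in Pa (1 kg/m² of water = 1 mm).
Layer 1020–920 hPa: Δp = 100 hPa = 10000 Pa, q̄ = 0.016 kg/kg → 0.016 × 10000 / 9.8 = 16.33 mm
Layer 920–850 hPa: Δp = 70 hPa = 7000 Pa, q̄ = 0.01 kg/kg → 0.01 × 7000 / 9.8 = 7.14 mm
Layer 850–530 hPa: Δp = 320 hPa = 32000 Pa, q̄ = 0.0066 kg/kg → 0.0066 × 32000 / 9.8 = 21.55 mm
Layer 530–400 hPa: Δp = 130 hPa = 13000 Pa, q̄ = 0.0013 kg/kg → 0.0013 × 13000 / 9.8 = 1.72 mm
PW = 16.33 + 7.14 + 21.55 + 1.72 = 46.74 ≈ 46.7 mm.

PW ≈ 46.7 mm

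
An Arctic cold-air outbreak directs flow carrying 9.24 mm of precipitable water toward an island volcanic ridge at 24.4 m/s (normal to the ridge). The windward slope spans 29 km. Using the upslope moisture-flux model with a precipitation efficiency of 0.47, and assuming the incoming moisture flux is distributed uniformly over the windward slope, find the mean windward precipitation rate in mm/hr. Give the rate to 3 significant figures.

Incoming column moisture flux per unit ridge length: F = V × PW = 24.4 × 9.24 = 225.456 mm·m/s.
Spread over the 29 km slope with efficiency ε = 0.47: R = ε·F/W = 0.47 × 225.456 / 29000 m = 3.654e-03 mm/s.
R = 3.654e-03 × 3600 = 13.2 mm/hr.

R ≈ 13.2 mm/hr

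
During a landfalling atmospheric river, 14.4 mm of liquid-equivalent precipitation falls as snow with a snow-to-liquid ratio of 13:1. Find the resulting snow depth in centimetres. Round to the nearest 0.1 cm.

Snow depth = liquid × ratio = 14.4 mm × 13 = 187.2 mm = 18.7 cm.

snow depth ≈ 18.7 cm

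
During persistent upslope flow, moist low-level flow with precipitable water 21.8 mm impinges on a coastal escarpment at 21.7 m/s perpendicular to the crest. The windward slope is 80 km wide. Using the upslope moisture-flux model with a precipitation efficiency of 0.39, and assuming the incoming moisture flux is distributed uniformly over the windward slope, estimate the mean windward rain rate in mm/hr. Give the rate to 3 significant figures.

Incoming column moisture flux per unit ridge length: F = V × PW = 21.7 × 21.8 = 473.06 mm·m/s.
Spread over the 80 km slope with efficiency ε = 0.39: R = ε·F/W = 0.39 × 473.06 / 80000 m = 2.306e-03 mm/s.
R = 2.306e-03 × 3600 = 8.30 mm/hr.

R ≈ 8.30 mm/hr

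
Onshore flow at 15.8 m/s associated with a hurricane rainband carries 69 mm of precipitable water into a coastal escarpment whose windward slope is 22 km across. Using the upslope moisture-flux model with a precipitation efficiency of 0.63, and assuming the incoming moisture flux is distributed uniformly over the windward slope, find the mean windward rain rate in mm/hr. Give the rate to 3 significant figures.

R ≈ 112 mm/hr

Incoming column moisture flux per unit ridge length: F = V × PW = 15.8 × 69 = 1090.2 mm·m/s.
Spread over the 22 km slope with efficiency ε = 0.63: R = ε·F/W = 0.63 × 1090.2 / 22000 m = 3.122e-02 mm/s.
R = 3.122e-02 × 3600 = 112 mm/hr.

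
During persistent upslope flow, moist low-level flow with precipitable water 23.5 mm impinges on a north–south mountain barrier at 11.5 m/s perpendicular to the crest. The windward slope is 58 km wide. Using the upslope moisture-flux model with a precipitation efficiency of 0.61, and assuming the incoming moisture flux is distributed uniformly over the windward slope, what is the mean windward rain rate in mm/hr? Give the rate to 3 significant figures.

R ≈ 10.2 mm/hr

Incoming column moisture flux per unit ridge length: F = V × PW = 11.5 × 23.5 = 270.25 mm·m/s.
Spread over the 58 km slope with efficiency ε = 0.61: R = ε·F/W = 0.61 × 270.25 / 58000 m = 2.842e-03 mm/s.
R = 2.842e-03 × 3600 = 10.2 mm/hr.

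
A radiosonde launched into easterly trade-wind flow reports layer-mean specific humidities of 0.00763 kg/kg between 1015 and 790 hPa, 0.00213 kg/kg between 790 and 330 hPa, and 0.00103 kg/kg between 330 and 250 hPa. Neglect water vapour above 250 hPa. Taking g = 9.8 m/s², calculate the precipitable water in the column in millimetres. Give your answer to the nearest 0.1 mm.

PW ≈ 28.4 mm

Precipitable water is the column-integrated vapour mass per unit area: PW = (1/g) Σ q̄ Δp, with q in kg/kg and Δp in Pa (1 kg/m² of water = 1 mm).
Layer 1015–790 hPa: Δp = 225 hPa = 22500 Pa, q̄ = 0.00763 kg/kg → 0.00763 × 22500 / 9.8 = 17.52 mm
Layer 790–330 hPa: Δp = 460 hPa = 46000 Pa, q̄ = 0.00213 kg/kg → 0.00213 × 46000 / 9.8 = 10.00 mm
Layer 330–250 hPa: Δp = 80 hPa = 8000 Pa, q̄ = 0.00103 kg/kg → 0.00103 × 8000 / 9.8 = 0.84 mm
PW = 17.52 + 10.00 + 0.84 = 28.36 ≈ 28.4 mm.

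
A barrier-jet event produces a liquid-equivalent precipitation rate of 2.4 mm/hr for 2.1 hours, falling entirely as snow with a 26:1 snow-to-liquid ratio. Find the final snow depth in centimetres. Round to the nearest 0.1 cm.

Liquid-equivalent depth = 2.4 × 2.1 = 5.04 mm.
Snow depth = 5.04 mm × 26 = 131.04 mm = 13.1 cm.

snow depth ≈ 13.1 cm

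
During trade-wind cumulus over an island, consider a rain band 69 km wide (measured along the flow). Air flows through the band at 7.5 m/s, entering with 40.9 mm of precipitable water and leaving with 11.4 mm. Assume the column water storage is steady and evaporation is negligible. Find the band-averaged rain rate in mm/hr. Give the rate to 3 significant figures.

Column moisture flux per unit crosswind length is F = V × PW.
Inflow: F_in = 7.5 × 40.9 = 306.75 mm·m/s
Outflow: F_out = 7.5 × 11.4 = 85.5 mm·m/s
Steady-state rate R = (F_in − F_out)/L = (306.75 − 85.5) / 69000 m = 3.207e-03 mm/s.
R = 3.207e-03 × 3600 = 11.5 mm/hr.

R ≈ 11.5 mm/hr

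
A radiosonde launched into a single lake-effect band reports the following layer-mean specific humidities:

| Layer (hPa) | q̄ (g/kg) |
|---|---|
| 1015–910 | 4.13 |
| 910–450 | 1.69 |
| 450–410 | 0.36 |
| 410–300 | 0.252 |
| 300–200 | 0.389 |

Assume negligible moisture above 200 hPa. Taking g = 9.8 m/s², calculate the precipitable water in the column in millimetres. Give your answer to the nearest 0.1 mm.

Precipitable water is the column-integrated vapour mass per unit area: PW = (1/g) Σ q̄ Δp, with q in kg/kg and Δp in Pa (1 kg/m² of water = 1 mm).
Layer 1015–910 hPa: Δp = 105 hPa = 10500 Pa, q̄ = 0.00413 kg/kg → 0.00413 × 10500 / 9.8 = 4.42 mm
Layer 910–450 hPa: Δp = 460 hPa = 46000 Pa, q̄ = 0.00169 kg/kg → 0.00169 × 46000 / 9.8 = 7.93 mm
Layer 450–410 hPa: Δp = 40 hPa = 4000 Pa, q̄ = 0.00036 kg/kg → 0.00036 × 4000 / 9.8 = 0.15 mm
Layer 410–300 hPa: Δp = 110 hPa = 11000 Pa, q̄ = 0.000252 kg/kg → 0.000252 × 11000 / 9.8 = 0.28 mm
Layer 300–200 hPa: Δp = 100 hPa = 10000 Pa, q̄ = 0.000389 kg/kg → 0.000389 × 10000 / 9.8 = 0.40 mm
PW = 4.42 + 7.93 + 0.15 + 0.28 + 0.40 = 13.18 ≈ 13.2 mm.

PW ≈ 13.2 mm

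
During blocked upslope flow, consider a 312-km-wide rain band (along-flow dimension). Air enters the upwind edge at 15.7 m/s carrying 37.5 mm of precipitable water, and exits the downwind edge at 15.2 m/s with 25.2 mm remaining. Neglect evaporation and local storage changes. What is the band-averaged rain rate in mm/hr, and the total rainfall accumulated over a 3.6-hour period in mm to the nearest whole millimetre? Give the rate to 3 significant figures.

Column moisture flux per unit crosswind length is F = V × PW.
Inflow: F_in = 15.7 × 37.5 = 588.75 mm·m/s
Outflow: F_out = 15.2 × 25.2 = 383.04 mm·m/s
Steady-state rate R = (F_in − F_out)/L = (588.75 − 383.04) / 312000 m = 6.593e-04 mm/s.
R = 6.593e-04 × 3600 = 2.37 mm/hr.
Over 3.6 h: total = 2.37 × 3.6 = 8.532 ≈ 9 mm.

R ≈ 2.37 mm/hr; total ≈ 9 mm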